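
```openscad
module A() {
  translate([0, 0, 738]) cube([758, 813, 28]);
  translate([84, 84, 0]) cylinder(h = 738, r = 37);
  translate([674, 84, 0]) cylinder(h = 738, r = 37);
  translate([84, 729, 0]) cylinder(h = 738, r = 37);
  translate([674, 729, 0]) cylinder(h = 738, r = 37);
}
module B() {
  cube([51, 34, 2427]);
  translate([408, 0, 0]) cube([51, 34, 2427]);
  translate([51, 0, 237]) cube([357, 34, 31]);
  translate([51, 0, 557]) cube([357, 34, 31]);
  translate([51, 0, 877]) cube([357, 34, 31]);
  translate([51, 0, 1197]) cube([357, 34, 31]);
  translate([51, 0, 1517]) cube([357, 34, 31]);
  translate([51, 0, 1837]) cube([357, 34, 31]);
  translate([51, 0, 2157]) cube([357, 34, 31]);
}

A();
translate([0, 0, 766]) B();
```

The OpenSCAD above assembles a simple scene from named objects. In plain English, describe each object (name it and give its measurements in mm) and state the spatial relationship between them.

A is a rectangular dining table. The top is 758×813×28 mm with its upper surface at z = 766 mm. It stands on four round legs of 74 mm diameter, each leg's bounding box inset 47 mm from the nearest pair of top edges, running from the floor to the underside of the top.

B is a wooden ladder with two side rails of 51×34 mm section and 2427 mm height, set 459 mm apart overall. Between them run 7 rectangular rungs (34 mm deep, 31 mm thick), front faces flush with the rails' −y face. The bottom of the first rung is 237 mm above the floor and each subsequent rung is 320 mm higher than the one below.

The ladder is on top of the table.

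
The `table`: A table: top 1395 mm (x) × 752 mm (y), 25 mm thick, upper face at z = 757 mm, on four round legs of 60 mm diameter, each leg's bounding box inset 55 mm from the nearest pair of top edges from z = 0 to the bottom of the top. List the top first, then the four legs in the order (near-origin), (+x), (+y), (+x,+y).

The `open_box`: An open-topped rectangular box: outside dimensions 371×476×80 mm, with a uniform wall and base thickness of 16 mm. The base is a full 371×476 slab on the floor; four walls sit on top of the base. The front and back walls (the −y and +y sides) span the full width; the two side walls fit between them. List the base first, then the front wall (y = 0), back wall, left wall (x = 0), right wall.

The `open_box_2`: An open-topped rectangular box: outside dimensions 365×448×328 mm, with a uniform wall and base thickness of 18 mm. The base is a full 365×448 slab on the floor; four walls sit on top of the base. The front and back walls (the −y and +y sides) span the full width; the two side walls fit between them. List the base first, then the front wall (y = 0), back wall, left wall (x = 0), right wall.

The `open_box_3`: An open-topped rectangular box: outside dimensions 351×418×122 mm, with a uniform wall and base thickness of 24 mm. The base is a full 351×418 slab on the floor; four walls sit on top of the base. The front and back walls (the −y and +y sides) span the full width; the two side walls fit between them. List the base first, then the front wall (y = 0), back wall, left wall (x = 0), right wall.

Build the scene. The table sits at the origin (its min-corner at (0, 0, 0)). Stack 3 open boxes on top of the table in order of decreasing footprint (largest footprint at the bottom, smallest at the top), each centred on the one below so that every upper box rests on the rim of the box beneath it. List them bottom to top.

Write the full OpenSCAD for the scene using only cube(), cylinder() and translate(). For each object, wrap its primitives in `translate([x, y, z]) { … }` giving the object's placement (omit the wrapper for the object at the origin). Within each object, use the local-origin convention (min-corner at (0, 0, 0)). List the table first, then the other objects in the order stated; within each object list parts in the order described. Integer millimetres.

translate([0, 0, 732]) cube([1395, 752, 25]);
translate([85, 85, 0]) cylinder(h = 732, r = 30);
translate([1310, 85, 0]) cylinder(h = 732, r = 30);
translate([85, 667, 0]) cylinder(h = 732, r = 30);
translate([1310, 667, 0]) cylinder(h = 732, r = 30);
translate([512, 138, 757]) {
  cube([371, 476, 16]);
  translate([0, 0, 16]) cube([371, 16, 64]);
  translate([0, 460, 16]) cube([371, 16, 64]);
  translate([0, 16, 16]) cube([16, 444, 64]);
  translate([355, 16, 16]) cube([16, 444, 64]);
}
translate([515, 152, 837]) {
  cube([365, 448, 18]);
  translate([0, 0, 18]) cube([365, 18, 310]);
  translate([0, 430, 18]) cube([365, 18, 310]);
  translate([0, 18, 18]) cube([18, 412, 310]);
  translate([347, 18, 18]) cube([18, 412, 310]);
}
translate([522, 167, 1165]) {
  cube([351, 418, 24]);
  translate([0, 0, 24]) cube([351, 24, 98]);
  translate([0, 394, 24]) cube([351, 24, 98]);
  translate([0, 24, 24]) cube([24, 370, 98]);
  translate([327, 24, 24]) cube([24, 370, 98]);
}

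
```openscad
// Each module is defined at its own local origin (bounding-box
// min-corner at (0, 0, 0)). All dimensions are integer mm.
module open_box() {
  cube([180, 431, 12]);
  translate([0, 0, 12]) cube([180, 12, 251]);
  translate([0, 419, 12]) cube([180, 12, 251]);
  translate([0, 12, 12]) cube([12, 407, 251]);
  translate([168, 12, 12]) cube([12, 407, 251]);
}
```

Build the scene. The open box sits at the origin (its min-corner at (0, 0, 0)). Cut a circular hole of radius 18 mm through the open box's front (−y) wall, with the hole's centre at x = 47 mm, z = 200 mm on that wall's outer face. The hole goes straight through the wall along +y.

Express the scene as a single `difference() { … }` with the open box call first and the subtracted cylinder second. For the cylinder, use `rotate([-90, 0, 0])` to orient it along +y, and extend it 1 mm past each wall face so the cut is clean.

difference() {
  open_box();
  translate([47, -1, 200]) rotate([-90, 0, 0]) cylinder(h = 14, r = 18);
}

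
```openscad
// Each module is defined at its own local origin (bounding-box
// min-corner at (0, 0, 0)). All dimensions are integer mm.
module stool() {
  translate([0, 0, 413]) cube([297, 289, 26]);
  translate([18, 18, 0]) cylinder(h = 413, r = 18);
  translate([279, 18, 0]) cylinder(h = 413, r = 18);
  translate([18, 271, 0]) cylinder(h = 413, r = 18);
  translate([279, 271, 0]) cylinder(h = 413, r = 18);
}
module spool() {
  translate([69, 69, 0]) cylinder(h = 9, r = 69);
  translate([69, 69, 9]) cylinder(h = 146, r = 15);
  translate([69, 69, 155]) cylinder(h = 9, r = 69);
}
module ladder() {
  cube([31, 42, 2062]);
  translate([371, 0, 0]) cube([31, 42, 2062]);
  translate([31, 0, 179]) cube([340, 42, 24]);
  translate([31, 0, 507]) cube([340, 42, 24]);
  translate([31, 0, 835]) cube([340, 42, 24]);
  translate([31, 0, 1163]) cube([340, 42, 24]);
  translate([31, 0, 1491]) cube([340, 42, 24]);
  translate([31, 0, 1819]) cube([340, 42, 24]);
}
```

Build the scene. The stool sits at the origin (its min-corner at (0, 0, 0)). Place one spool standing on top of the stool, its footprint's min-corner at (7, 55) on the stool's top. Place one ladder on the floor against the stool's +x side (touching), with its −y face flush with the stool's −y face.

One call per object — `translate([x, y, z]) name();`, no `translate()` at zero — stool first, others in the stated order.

stool();
translate([7, 55, 439]) spool();
translate([297, 0, 0]) ladder();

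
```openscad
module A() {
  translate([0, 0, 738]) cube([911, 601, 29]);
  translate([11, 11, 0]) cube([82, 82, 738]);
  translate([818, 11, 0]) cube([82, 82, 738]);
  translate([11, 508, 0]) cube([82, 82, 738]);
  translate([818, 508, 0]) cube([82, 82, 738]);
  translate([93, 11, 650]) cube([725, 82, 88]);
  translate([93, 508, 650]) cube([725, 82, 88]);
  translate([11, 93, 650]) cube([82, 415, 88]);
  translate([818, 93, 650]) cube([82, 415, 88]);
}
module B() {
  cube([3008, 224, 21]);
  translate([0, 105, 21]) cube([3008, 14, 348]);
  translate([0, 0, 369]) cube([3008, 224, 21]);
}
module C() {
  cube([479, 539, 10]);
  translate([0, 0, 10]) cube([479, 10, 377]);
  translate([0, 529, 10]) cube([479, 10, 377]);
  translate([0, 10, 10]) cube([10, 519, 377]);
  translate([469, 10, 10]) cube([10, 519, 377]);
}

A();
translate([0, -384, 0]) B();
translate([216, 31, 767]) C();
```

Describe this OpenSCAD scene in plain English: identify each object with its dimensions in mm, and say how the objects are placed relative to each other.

A is a rectangular dining table. The top is 911×601×29 mm with its upper surface at z = 767 mm. It stands on four 82×82 mm square legs, each inset 11 mm from the nearest pair of top edges, running from the floor to the underside of the top. Four apron rails, 82 mm thick and 88 mm tall, run between adjacent legs with their top edges flush with the underside of the top and their outer faces flush with the legs' outer faces.

B is an I-beam lying along x, 3008 mm long. Overall section height 390 mm. Two flanges 224 mm wide (y) and 21 mm thick, one on the floor and one at the top; a web 14 mm thick runs between them, centred on the flange width.

C is an open-topped rectangular box: outside dimensions 479×539×387 mm, with a uniform wall and base thickness of 10 mm. The base is a full 479×539 slab on the floor; four walls sit on top of the base. The front and back walls (the −y and +y sides) span the full width; the two side walls fit between them.

The I-beam is on the floor beside the table on its −y side. The open box is on top of the table, centred.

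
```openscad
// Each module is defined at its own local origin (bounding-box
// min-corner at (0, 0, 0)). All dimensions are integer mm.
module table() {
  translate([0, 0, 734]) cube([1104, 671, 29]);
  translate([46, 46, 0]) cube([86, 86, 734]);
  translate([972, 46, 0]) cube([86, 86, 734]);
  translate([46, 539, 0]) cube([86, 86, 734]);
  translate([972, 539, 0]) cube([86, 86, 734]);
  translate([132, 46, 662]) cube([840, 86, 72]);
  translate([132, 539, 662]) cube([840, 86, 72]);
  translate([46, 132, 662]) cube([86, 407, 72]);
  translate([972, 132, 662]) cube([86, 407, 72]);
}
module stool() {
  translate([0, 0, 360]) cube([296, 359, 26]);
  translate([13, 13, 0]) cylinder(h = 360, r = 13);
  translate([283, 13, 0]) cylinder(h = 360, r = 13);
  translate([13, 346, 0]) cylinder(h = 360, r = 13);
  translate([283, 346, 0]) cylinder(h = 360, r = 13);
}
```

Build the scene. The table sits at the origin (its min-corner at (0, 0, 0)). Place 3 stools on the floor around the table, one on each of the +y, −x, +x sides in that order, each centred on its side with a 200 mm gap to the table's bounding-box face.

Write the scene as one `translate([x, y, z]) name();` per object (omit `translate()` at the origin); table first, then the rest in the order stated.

table();
translate([404, 871, 0]) stool();
translate([-496, 156, 0]) stool();
translate([1304, 156, 0]) stool();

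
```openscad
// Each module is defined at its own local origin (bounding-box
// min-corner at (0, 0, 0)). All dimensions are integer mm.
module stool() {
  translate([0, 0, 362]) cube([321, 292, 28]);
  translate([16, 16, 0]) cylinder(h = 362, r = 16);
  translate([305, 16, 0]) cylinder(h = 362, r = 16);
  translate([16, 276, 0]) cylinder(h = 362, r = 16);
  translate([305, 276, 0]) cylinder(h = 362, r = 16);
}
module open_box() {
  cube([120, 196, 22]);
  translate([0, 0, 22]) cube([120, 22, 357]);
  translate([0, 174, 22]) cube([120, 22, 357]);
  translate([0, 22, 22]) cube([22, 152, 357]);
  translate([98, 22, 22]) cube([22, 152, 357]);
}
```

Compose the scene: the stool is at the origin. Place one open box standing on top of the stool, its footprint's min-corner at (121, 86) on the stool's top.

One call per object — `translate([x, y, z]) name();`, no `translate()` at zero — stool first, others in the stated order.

stool();
translate([121, 86, 390]) open_box();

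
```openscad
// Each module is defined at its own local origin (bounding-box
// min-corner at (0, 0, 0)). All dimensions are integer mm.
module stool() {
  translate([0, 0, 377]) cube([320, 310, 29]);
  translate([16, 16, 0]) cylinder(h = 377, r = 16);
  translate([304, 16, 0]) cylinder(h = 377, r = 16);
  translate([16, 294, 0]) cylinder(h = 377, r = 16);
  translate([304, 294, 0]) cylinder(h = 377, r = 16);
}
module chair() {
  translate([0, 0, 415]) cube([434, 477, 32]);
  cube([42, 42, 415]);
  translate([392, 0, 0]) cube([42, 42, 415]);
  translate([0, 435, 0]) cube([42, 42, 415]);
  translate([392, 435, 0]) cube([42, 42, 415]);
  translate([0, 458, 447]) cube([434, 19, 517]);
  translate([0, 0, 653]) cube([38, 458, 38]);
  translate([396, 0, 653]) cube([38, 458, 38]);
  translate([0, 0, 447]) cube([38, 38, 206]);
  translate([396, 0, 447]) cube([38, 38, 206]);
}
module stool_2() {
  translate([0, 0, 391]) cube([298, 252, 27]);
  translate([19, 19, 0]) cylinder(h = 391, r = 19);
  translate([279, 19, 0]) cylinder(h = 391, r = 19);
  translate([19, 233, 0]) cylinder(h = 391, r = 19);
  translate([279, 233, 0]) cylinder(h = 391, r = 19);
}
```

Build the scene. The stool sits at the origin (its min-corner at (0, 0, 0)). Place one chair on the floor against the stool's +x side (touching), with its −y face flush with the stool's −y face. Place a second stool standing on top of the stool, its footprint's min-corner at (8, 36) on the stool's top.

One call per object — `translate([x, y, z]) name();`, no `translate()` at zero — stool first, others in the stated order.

stool();
translate([320, 0, 0]) chair();
translate([8, 36, 406]) stool_2();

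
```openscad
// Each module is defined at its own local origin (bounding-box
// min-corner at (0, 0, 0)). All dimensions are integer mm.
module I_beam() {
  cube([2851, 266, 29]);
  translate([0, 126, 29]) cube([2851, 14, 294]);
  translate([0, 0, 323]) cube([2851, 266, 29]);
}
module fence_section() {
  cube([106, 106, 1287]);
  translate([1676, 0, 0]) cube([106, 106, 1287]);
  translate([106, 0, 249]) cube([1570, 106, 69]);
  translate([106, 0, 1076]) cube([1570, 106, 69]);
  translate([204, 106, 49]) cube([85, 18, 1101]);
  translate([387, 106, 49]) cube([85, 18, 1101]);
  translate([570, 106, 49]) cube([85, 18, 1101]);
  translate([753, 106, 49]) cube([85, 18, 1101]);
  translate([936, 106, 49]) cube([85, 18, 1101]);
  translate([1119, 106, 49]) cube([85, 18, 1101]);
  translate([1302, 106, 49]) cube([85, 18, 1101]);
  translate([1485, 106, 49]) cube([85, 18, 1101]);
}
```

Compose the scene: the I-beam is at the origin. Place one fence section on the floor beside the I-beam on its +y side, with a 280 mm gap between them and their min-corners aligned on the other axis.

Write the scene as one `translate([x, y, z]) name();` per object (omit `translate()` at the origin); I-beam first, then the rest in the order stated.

I_beam();
translate([0, 546, 0]) fence_section();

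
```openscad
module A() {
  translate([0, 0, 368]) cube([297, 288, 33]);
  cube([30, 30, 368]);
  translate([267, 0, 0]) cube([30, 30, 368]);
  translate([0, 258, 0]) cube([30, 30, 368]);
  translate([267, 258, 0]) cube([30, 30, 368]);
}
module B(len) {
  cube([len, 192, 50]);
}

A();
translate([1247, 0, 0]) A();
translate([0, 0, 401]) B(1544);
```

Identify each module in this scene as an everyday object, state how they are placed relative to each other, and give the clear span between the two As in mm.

A is a stool. B is a beam. A beam spans the tops of two stools. The clear span between the two stools is 950 mm.

Second stool starts at x = 1247; first ends at x = 297; clear span = 1247 − 297 = 950 mm.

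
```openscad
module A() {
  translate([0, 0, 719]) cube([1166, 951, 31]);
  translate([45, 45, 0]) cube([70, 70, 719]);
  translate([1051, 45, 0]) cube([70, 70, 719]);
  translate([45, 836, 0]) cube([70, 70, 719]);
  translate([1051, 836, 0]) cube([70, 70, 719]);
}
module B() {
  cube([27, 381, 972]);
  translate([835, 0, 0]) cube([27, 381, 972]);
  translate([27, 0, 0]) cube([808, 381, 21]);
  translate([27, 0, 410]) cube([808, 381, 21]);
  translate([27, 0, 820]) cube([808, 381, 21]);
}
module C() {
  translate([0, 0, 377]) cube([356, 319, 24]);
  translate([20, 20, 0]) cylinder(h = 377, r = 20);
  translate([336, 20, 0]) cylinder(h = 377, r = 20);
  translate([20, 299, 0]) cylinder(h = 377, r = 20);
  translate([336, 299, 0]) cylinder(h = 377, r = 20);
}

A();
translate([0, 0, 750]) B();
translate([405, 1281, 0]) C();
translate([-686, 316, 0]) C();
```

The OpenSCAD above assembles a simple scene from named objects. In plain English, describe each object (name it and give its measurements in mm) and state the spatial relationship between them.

A is a table: top 1166 mm (x) × 951 mm (y), 31 mm thick, upper face at z = 750 mm, on four 70×70 mm square legs, each inset 45 mm from the nearest pair of top edges, running from z = 0 to the bottom of the top.

B is a bookshelf 862 mm wide overall, 381 mm deep and 972 mm tall. The two sides are 27 mm thick vertical panels. 3 horizontal shelves of 21 mm thickness span between the inner faces of the sides; the lowest shelf sits on the floor and shelves are stacked with a clear vertical gap of 389 mm between each pair.

C is a four-legged stool. The seat is a 356×319×24 mm slab whose top surface is at z = 401 mm; four round legs, each 40 mm in diameter, run from the floor (z = 0) to the underside of the seat, each leg's axis is inset half a diameter from the nearest pair of seat edges (so the leg's bounding box is flush with the corner).

The bookshelf is on top of the table. Two stools sit around the table at the +y, −x sides.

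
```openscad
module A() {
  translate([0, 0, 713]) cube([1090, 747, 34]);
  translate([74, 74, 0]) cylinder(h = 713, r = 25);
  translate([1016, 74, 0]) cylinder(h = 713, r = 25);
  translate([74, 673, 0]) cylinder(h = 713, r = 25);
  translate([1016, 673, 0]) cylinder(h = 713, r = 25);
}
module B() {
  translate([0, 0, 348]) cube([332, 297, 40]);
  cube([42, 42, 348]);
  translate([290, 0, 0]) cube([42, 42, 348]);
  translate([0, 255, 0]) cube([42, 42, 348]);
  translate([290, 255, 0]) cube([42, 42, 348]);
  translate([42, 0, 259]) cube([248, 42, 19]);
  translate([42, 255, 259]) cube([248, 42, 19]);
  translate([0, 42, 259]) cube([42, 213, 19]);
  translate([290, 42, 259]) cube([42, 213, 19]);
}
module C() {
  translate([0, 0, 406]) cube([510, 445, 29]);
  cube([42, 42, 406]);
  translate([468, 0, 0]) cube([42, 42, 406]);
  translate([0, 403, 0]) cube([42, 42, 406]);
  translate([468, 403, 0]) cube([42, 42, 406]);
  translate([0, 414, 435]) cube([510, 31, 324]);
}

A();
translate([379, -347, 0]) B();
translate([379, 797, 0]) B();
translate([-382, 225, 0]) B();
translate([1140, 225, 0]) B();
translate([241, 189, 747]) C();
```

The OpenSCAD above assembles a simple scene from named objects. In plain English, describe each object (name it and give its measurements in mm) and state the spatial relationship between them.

A is a table: top 1090 mm (x) × 747 mm (y), 34 mm thick, upper face at z = 747 mm, on four round legs of 50 mm diameter, each leg's bounding box inset 49 mm from the nearest pair of top edges, running from z = 0 to the bottom of the top.

B is a four-legged stool. The seat is a 332×297×40 mm slab whose top surface is at z = 388 mm; four square legs, each 42×42 mm in cross-section, run from the floor (z = 0) to the underside of the seat, each flush with a corner of the seat. Four stretchers, 42 mm wide and 19 mm tall, connect adjacent legs with their undersides at z = 259 mm, each running between the inner faces of the legs it joins and aligned with the legs' outer faces on the other axis.

C is a chair. The seat is a 510×445×29 mm slab with its top at z = 435 mm, on four 42×42 mm corner legs (flush with the seat edges, standing on z = 0). A flat backrest 31 mm thick, 324 mm tall, spans the full seat width and rises from the seat top along its +y edge, rear face flush with the rear of the seat.

Four stools sit around the table at the −y, +y, −x, +x sides. The chair is on top of the table.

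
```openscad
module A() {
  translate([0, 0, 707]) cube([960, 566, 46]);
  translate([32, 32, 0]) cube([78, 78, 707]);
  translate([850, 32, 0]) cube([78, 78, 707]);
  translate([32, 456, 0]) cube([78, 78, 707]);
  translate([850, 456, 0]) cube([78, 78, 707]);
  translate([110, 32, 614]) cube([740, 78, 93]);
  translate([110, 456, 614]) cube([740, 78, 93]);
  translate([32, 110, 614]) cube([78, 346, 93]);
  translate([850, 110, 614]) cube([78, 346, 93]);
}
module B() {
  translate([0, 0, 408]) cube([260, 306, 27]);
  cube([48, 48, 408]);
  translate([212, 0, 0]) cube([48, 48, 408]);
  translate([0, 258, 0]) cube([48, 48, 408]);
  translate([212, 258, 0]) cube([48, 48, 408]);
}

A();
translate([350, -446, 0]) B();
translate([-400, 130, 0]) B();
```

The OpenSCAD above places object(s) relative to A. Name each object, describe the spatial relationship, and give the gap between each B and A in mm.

Each stool's nearest face is 140 mm from the table's bounding box.

A is a table. B is a stool. Two stools sit around the table at the −y, −x sides. The gap between each stool and the table is 140 mm.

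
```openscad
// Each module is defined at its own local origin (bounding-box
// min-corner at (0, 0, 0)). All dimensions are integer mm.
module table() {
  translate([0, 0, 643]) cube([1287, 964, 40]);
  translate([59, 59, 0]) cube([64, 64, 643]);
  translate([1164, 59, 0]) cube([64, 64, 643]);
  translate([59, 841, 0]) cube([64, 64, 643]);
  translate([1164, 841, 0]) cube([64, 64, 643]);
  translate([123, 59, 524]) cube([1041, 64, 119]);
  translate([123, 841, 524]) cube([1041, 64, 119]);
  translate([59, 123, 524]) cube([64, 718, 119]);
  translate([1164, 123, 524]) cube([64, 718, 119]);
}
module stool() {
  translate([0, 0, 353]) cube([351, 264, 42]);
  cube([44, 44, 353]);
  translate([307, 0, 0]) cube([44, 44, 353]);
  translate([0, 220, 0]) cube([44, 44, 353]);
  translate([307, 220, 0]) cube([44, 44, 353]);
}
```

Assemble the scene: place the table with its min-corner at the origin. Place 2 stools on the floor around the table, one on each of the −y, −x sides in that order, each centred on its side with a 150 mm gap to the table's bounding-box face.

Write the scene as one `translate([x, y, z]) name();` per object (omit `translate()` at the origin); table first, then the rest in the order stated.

table();
translate([468, -414, 0]) stool();
translate([-501, 350, 0]) stool();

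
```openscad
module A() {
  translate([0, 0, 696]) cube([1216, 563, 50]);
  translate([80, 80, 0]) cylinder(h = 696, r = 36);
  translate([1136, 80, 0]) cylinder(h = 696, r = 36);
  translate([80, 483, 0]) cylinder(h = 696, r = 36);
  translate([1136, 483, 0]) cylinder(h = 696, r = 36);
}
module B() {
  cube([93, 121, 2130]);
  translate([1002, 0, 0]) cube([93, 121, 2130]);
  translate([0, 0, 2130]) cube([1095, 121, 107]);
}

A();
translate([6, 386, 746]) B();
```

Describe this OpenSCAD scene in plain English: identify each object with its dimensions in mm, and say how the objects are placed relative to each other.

A is a table with a 1216×563 mm rectangular top, 50 mm thick, top surface at z = 746 mm, supported by four round legs of 72 mm diameter, each leg's bounding box inset 44 mm from the nearest pair of top edges, running from the floor.

B is a rectangular door frame: two vertical jambs of 93×121 mm section, 2130 mm tall, with a clear opening 909 mm wide between their inner faces. A header 107 mm tall and 121 mm deep lies on top of the jambs and spans the full outside width.

The door frame is on top of the table.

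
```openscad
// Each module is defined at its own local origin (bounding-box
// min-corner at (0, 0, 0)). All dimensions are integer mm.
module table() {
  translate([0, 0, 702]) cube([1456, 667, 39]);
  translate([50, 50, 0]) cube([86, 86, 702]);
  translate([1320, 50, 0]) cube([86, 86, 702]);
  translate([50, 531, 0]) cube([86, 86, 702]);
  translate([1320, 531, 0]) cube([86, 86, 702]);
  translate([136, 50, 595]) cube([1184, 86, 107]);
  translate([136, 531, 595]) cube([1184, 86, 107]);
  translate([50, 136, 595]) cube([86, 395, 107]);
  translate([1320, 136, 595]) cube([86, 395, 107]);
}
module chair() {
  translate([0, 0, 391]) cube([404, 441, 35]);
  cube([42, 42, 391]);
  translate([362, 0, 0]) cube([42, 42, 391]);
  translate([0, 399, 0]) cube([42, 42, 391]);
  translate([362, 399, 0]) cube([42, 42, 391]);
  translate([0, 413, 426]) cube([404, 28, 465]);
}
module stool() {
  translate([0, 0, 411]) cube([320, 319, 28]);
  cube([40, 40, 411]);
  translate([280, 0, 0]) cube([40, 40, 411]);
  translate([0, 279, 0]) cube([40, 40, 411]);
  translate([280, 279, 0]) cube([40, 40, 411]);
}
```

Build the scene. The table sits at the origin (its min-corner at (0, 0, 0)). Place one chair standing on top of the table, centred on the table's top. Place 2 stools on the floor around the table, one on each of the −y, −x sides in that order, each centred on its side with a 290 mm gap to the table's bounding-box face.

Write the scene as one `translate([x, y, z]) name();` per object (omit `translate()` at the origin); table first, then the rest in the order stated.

table();
translate([526, 113, 741]) chair();
translate([568, -609, 0]) stool();
translate([-610, 174, 0]) stool();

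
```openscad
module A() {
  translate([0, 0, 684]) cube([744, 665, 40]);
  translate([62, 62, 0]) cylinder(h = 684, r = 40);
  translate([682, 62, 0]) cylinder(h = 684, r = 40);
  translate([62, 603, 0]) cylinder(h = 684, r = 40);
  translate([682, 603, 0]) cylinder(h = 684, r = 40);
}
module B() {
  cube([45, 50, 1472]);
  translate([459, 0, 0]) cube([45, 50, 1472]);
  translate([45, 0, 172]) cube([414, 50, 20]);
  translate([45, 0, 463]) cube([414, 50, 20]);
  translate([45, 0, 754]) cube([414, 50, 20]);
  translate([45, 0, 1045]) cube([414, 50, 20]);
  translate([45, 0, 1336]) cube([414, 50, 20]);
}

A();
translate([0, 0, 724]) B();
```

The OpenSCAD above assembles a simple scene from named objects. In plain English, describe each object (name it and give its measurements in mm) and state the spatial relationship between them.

A is a rectangular dining table. The top is 744×665×40 mm with its upper surface at z = 724 mm. It stands on four round legs of 80 mm diameter, each leg's bounding box inset 22 mm from the nearest pair of top edges, running from the floor to the underside of the top.

B is a straight ladder. Two 45×50 mm vertical rails, 1472 mm tall, stand 504 mm apart (outside-to-outside) with their front faces coplanar on the −y side. 5 rungs, each 50 mm deep and 20 mm tall, span between the inner faces of the rails, front faces flush with the rails. The lowest rung's underside is at z = 172 mm and rungs are spaced 291 mm apart (underside to underside).

The ladder is on top of the table.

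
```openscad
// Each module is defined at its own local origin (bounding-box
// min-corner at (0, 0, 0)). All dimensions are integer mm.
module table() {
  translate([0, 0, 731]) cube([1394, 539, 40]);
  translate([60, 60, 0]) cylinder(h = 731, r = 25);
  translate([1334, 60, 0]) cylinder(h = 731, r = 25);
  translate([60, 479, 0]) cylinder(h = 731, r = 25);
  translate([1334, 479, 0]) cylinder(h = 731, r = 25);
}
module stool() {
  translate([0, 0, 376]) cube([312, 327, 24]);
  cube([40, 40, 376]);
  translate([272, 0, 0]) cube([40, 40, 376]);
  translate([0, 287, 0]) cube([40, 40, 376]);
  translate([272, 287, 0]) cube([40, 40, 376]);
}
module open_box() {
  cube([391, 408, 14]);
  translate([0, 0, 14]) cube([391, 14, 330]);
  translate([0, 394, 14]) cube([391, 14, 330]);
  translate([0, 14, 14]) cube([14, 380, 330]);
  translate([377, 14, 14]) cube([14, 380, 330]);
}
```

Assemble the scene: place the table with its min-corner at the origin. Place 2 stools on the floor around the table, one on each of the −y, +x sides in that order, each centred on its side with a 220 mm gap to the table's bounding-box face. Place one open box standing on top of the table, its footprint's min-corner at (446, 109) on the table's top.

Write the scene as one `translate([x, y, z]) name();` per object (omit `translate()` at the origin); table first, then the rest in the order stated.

table();
translate([541, -547, 0]) stool();
translate([1614, 106, 0]) stool();
translate([446, 109, 771]) open_box();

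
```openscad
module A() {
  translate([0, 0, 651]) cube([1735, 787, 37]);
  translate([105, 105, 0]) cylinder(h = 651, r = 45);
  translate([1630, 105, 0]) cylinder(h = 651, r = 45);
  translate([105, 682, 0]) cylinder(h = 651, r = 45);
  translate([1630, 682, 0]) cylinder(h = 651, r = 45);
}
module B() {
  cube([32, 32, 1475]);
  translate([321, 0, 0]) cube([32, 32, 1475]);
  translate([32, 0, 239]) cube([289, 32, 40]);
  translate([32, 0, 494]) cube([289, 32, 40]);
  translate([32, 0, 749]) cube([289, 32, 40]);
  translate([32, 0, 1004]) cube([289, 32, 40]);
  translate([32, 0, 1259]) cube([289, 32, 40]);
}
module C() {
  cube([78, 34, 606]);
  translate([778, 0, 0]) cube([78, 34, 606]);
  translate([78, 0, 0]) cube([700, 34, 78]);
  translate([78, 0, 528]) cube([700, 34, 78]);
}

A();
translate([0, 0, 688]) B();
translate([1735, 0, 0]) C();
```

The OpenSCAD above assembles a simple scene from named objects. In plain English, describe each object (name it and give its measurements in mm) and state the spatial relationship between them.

A is a rectangular dining table. The top is 1735×787×37 mm with its upper surface at z = 688 mm. It stands on four round legs of 90 mm diameter, each leg's bounding box inset 60 mm from the nearest pair of top edges, running from the floor to the underside of the top.

B is a wooden ladder with two side rails of 32×32 mm section and 1475 mm height, set 353 mm apart overall. Between them run 5 rectangular rungs (32 mm deep, 40 mm thick), front faces flush with the rails' −y face. The bottom of the first rung is 239 mm above the floor and each subsequent rung is 255 mm higher than the one below.

C is a rectangular picture frame lying in the x–z plane (depth along y). The opening is 700 mm wide (x) by 450 mm tall (z), surrounded by a border 78 mm wide on all four sides. The frame is 34 mm deep and is made of two full-height vertical stiles with two horizontal rails fitted between them.

The ladder is on top of the table. The picture frame is against the table's +x side, with their −y faces flush.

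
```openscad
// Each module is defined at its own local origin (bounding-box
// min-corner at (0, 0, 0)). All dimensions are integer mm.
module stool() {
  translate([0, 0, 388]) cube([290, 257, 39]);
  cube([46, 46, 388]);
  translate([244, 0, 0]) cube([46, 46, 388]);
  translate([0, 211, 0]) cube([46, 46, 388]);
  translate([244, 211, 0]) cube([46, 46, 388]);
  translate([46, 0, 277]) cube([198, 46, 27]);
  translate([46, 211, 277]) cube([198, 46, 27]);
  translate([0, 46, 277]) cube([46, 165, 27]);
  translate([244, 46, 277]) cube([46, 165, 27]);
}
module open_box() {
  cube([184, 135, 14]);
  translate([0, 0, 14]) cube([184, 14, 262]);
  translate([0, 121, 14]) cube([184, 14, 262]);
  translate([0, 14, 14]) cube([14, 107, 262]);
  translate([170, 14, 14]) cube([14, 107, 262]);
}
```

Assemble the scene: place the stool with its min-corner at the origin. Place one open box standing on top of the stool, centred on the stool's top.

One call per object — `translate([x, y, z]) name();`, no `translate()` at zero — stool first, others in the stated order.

stool();
translate([53, 61, 427]) open_box();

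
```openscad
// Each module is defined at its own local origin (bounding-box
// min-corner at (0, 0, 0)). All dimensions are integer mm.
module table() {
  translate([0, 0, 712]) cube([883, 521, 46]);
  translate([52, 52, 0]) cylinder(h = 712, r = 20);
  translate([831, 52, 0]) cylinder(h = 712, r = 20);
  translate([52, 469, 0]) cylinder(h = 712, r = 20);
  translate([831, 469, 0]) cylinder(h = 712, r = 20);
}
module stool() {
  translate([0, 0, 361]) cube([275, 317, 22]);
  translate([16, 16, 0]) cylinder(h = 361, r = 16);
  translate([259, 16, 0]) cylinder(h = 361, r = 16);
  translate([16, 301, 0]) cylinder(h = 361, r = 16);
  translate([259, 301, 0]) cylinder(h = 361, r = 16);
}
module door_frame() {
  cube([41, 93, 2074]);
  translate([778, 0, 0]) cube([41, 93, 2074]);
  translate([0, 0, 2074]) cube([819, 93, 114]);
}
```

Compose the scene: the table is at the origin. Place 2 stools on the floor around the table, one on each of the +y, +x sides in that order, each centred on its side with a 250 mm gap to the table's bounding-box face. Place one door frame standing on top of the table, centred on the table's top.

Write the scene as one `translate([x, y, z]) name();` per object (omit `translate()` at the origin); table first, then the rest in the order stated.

table();
translate([304, 771, 0]) stool();
translate([1133, 102, 0]) stool();
translate([32, 214, 758]) door_frame();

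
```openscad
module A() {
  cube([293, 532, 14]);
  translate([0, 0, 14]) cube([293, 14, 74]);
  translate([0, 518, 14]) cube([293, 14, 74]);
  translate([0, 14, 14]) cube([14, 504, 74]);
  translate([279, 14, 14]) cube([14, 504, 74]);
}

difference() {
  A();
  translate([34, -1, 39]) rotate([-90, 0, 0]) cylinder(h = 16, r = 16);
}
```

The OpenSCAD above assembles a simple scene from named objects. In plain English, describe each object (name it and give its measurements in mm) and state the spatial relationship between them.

A is an open-topped rectangular box: outside dimensions 293×532×88 mm, with a uniform wall and base thickness of 14 mm. The base is a full 293×532 slab on the floor; four walls sit on top of the base. The front and back walls (the −y and +y sides) span the full width; the two side walls fit between them.

The open box has a circular hole of radius 16 mm through its front wall, centred at (x = 34, z = 39).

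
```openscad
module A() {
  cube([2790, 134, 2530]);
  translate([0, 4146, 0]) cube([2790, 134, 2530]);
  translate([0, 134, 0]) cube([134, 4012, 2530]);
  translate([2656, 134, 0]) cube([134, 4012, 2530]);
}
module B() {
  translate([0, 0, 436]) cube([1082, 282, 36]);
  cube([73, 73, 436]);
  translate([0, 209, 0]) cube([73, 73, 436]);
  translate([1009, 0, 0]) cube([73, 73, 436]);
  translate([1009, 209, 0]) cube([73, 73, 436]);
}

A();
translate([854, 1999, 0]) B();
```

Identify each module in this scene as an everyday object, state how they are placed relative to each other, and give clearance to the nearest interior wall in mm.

Clearances: x = 720, y = 1865; minimum 720 mm.

A is a house frame. B is a bench. The bench sits inside the house frame, centred. The clearance to the nearest interior wall is 720 mm.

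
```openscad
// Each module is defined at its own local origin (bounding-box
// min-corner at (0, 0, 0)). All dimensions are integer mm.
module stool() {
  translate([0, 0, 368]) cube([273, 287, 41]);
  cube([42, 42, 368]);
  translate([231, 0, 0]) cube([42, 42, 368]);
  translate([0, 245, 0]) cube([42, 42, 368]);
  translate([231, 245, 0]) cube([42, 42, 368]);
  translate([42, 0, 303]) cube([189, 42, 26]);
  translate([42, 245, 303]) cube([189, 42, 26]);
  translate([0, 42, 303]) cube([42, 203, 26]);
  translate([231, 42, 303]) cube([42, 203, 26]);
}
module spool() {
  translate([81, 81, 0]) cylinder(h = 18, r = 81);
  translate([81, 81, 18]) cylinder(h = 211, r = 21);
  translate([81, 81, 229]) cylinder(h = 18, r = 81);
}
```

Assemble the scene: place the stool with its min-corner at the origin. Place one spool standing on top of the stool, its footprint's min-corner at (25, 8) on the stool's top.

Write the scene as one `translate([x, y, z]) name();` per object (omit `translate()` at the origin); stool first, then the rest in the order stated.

stool();
translate([25, 8, 409]) spool();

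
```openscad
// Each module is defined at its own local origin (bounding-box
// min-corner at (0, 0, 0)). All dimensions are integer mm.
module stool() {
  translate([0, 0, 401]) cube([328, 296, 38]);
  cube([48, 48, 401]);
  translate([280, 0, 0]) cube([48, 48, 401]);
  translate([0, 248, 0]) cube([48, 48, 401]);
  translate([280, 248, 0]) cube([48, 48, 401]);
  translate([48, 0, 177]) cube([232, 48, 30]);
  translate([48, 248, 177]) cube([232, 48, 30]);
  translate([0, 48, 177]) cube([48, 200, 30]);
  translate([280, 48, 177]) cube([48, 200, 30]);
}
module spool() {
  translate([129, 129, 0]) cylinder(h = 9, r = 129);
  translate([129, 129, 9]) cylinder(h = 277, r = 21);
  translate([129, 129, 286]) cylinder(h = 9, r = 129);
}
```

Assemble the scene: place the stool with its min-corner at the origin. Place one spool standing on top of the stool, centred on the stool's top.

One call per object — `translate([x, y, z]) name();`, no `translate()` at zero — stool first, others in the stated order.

stool();
translate([35, 19, 439]) spool();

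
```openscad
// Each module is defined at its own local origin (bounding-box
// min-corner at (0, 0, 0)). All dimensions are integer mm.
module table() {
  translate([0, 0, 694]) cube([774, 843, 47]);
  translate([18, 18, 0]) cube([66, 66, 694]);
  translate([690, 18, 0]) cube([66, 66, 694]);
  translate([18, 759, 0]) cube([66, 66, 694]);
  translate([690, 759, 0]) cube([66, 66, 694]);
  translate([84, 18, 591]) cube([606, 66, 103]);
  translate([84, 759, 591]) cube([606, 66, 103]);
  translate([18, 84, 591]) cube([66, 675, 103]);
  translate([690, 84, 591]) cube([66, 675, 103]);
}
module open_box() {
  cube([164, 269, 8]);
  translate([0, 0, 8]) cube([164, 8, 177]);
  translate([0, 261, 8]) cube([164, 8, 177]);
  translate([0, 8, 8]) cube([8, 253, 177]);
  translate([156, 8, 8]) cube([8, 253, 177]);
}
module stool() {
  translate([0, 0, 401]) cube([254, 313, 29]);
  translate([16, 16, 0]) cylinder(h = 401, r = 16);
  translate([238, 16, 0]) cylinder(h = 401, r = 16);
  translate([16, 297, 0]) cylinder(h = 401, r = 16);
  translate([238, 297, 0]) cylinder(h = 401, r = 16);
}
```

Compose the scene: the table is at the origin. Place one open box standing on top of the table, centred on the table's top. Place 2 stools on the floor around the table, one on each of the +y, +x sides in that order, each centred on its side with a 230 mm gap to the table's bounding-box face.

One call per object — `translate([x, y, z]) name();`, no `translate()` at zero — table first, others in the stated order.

table();
translate([305, 287, 741]) open_box();
translate([260, 1073, 0]) stool();
translate([1004, 265, 0]) stool();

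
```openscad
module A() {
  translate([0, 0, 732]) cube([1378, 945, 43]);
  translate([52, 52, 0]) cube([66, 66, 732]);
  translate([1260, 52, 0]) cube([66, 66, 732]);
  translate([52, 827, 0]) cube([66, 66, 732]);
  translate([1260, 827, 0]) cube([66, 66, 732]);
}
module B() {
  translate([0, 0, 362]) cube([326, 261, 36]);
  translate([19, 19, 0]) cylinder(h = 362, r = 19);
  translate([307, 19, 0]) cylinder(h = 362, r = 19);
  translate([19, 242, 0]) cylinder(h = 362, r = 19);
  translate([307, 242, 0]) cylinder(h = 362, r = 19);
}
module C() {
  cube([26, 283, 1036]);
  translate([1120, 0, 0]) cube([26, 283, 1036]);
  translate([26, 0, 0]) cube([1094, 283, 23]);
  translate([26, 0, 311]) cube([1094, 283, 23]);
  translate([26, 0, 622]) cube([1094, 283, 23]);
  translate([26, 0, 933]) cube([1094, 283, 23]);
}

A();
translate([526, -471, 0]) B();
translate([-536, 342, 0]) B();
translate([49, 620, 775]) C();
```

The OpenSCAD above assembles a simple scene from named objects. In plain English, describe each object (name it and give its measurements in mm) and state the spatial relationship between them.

A is a table: top 1378 mm (x) × 945 mm (y), 43 mm thick, upper face at z = 775 mm, on four 66×66 mm square legs, each inset 52 mm from the nearest pair of top edges, running from z = 0 to the bottom of the top.

B is a four-legged stool. The seat is a 326×261×36 mm slab whose top surface is at z = 398 mm; four round legs, each 38 mm in diameter, run from the floor (z = 0) to the underside of the seat, each leg's axis is inset half a diameter from the nearest pair of seat edges (so the leg's bounding box is flush with the corner).

C is a bookshelf 1146 mm wide overall, 283 mm deep and 1036 mm tall. The two sides are 26 mm thick vertical panels. 4 horizontal shelves of 23 mm thickness span between the inner faces of the sides; the lowest shelf sits on the floor and shelves are stacked with a clear vertical gap of 288 mm between each pair.

Two stools sit around the table at the −y, −x sides. The bookshelf is on top of the table.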